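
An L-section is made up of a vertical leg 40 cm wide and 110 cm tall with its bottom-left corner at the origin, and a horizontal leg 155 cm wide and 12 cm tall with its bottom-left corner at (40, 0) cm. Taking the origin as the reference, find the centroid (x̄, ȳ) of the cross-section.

vertical leg: A = 40 × 110 = 4400.00, centroid at (20.00, 55.00).
horizontal leg: A = 155 × 12 = 1860.00, centroid at (117.50, 6.00).
ΣA = 6260.00 cm²
ΣAx̄ = (4400.00)(20.00) + (1860.00)(117.50) = 306550.00 cm³
ΣAȳ = (4400.00)(55.00) + (1860.00)(6.00) = 253160.00 cm³
x̄ = 306550.00 / 6260.00 = 48.97 cm
ȳ = 253160.00 / 6260.00 = 40.44 cm

x̄ = 48.97 cm, ȳ = 40.44 cm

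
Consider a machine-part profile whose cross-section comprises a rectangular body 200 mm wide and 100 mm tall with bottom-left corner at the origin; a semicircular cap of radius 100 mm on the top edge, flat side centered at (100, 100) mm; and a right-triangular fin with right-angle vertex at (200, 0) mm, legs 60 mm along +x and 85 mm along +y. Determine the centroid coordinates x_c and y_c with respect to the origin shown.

x_c = 108.00 mm, y_c = 86.51 mm

rectangular body: A = 200 × 100 = 20000.00, centroid at (100.00, 50.00).
semicircular top: A = ½π·100² = 15707.96, centroid at (100.00, 142.44).
triangular fin: A = ½·60·85 = 2550.00, centroid at (220.00, 28.33).
ΣA = 38257.96 mm²
ΣAx_c = (20000.00)(100.00) + (15707.96)(100.00) + (2550.00)(220.00) = 4131796.33 mm³
ΣAy_c = (20000.00)(50.00) + (15707.96)(142.44) + (2550.00)(28.33) = 3309712.99 mm³
x_c = 4131796.33 / 38257.96 = 108.00 mm
y_c = 3309712.99 / 38257.96 = 86.51 mm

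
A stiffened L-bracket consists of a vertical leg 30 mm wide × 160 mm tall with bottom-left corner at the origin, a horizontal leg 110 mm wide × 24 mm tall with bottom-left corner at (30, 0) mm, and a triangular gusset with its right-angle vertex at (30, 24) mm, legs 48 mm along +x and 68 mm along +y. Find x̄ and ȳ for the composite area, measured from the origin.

x̄ = 40.95 mm, ȳ = 54.22 mm

Part | A | x̄ᵢ | ȳᵢ | A·x̄ᵢ | A·ȳᵢ
vertical leg | 4800.00 | 15.00 | 80.00 | 72000.00 | 384000.00
horizontal leg | 2640.00 | 85.00 | 12.00 | 224400.00 | 31680.00
gusset | 1632.00 | 46.00 | 46.67 | 75072.00 | 76160.00
Σ | 9072.00 |  |  | 371472.00 | 491840.00
x̄ = 371472.00 / 9072.00 = 40.95 mm
ȳ = 491840.00 / 9072.00 = 54.22 mm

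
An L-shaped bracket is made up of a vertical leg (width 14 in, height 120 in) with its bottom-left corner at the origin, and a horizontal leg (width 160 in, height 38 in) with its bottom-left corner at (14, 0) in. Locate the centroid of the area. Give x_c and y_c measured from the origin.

vertical leg: A = 14 × 120 = 1680.00, centroid at (7.00, 60.00).
horizontal leg: A = 160 × 38 = 6080.00, centroid at (94.00, 19.00).
ΣA = 7760.00 in²
ΣAx_c = (1680.00)(7.00) + (6080.00)(94.00) = 583280.00 in³
ΣAy_c = (1680.00)(60.00) + (6080.00)(19.00) = 216320.00 in³
x_c = 583280.00 / 7760.00 = 75.16 in
y_c = 216320.00 / 7760.00 = 27.88 in

x_c = 75.16 in, y_c = 27.88 in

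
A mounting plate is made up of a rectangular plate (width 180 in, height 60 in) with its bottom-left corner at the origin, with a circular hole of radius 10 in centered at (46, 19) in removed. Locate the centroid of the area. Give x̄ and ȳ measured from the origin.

Part | A | x̄ᵢ | ȳᵢ | A·x̄ᵢ | A·ȳᵢ
plate | 10800.00 | 90.00 | 30.00 | 972000.00 | 324000.00
hole | -314.16 | 46.00 | 19.00 | -14451.33 | -5969.03
Σ | 10485.84 |  |  | 957548.67 | 318030.97
x̄ = 957548.67 / 10485.84 = 91.32 in
ȳ = 318030.97 / 10485.84 = 30.33 in

x̄ = 91.32 in, ȳ = 30.33 in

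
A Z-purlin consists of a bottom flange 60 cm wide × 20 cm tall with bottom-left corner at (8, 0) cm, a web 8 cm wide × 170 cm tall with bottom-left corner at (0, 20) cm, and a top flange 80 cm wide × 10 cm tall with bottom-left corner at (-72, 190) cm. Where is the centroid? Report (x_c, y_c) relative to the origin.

bottom flange: A = 60 × 20 = 1200.00, centroid at (38.00, 10.00).
web: A = 8 × 170 = 1360.00, centroid at (4.00, 105.00).
top flange: A = 80 × 10 = 800.00, centroid at (-32.00, 195.00).
ΣA = 3360.00 cm²
ΣAx_c = (1200.00)(38.00) + (1360.00)(4.00) + (800.00)(-32.00) = 25440.00 cm³
ΣAy_c = (1200.00)(10.00) + (1360.00)(105.00) + (800.00)(195.00) = 310800.00 cm³
x_c = 25440.00 / 3360.00 = 7.57 cm
y_c = 310800.00 / 3360.00 = 92.50 cm

x_c = 7.57 cm, y_c = 92.50 cm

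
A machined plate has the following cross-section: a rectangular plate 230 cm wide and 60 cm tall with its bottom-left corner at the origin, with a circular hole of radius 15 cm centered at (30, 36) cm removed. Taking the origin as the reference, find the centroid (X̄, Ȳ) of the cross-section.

X̄ = 119.59 cm, Ȳ = 29.68 cm

plate: A = 230 × 60 = 13800.00, centroid at (115.00, 30.00).
hole: A = −π·15² = -706.86, centroid at (30.00, 36.00).
ΣA = 13093.14 cm², ΣAX̄ = 1565794.25 cm³, ΣAȲ = 388553.10 cm³.
X̄ = 1565794.25/13093.14 = 119.59 cm; Ȳ = 388553.10/13093.14 = 29.68 cm.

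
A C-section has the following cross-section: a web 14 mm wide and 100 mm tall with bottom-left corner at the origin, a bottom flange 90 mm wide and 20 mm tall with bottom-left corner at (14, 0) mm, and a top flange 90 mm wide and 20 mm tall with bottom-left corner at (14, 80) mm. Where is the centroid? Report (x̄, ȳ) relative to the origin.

x̄ = 44.44 mm, ȳ = 50.00 mm

Part | A | x̄ᵢ | ȳᵢ | A·x̄ᵢ | A·ȳᵢ
web | 1400.00 | 7.00 | 50.00 | 9800.00 | 70000.00
bottom flange | 1800.00 | 59.00 | 10.00 | 106200.00 | 18000.00
top flange | 1800.00 | 59.00 | 90.00 | 106200.00 | 162000.00
Σ | 5000.00 |  |  | 222200.00 | 250000.00
x̄ = 222200.00 / 5000.00 = 44.44 mm
ȳ = 250000.00 / 5000.00 = 50.00 mm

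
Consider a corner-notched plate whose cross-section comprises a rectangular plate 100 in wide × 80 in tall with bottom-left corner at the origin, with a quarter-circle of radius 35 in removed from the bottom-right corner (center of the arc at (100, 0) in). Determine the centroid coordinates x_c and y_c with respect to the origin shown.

plate: A = 100 × 80 = 8000.00, centroid at (50.00, 40.00).
removed quarter-circle: A = −¼π·35² = -962.11, centroid at (85.15, 14.85).
ΣA = 7037.89 in²
ΣAx_c = (8000.00)(50.00) + (-962.11)(85.15) = 318080.39 in³
ΣAy_c = (8000.00)(40.00) + (-962.11)(14.85) = 305708.33 in³
x_c = 318080.39 / 7037.89 = 45.20 in
y_c = 305708.33 / 7037.89 = 43.44 in

x_c = 45.20 in, y_c = 43.44 in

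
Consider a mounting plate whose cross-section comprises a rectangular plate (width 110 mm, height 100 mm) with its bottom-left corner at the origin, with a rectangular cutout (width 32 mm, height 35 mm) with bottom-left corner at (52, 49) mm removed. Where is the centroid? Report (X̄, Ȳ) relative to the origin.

X̄ = 53.53 mm, Ȳ = 48.13 mm

plate: A = 110 × 100 = 11000.00, centroid at (55.00, 50.00).
hole: A = −(32 × 35) = -1120.00, centroid at (68.00, 66.50).
ΣA = 9880.00 mm², ΣAX̄ = 528840.00 mm³, ΣAȲ = 475520.00 mm³.
X̄ = 528840.00/9880.00 = 53.53 mm; Ȳ = 475520.00/9880.00 = 48.13 mm.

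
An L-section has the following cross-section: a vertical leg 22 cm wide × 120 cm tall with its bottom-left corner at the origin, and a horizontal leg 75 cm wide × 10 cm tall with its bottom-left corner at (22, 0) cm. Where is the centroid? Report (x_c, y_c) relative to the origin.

vertical leg: A = 22 × 120 = 2640.00, centroid at (11.00, 60.00).
horizontal leg: A = 75 × 10 = 750.00, centroid at (59.50, 5.00).
ΣA = 3390.00 cm², ΣAx_c = 73665.00 cm³, ΣAy_c = 162150.00 cm³.
x_c = 73665.00/3390.00 = 21.73 cm; y_c = 162150.00/3390.00 = 47.83 cm.

x_c = 21.73 cm, y_c = 47.83 cm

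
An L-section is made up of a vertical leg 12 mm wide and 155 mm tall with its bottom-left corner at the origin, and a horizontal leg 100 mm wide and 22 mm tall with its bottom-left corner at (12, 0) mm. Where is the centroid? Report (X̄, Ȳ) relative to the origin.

vertical leg: A = 12 × 155 = 1860.00, centroid at (6.00, 77.50).
horizontal leg: A = 100 × 22 = 2200.00, centroid at (62.00, 11.00).
ΣA = 4060.00 mm², ΣAX̄ = 147560.00 mm³, ΣAȲ = 168350.00 mm³.
X̄ = 147560.00/4060.00 = 36.34 mm; Ȳ = 168350.00/4060.00 = 41.47 mm.

X̄ = 36.34 mm, Ȳ = 41.47 mm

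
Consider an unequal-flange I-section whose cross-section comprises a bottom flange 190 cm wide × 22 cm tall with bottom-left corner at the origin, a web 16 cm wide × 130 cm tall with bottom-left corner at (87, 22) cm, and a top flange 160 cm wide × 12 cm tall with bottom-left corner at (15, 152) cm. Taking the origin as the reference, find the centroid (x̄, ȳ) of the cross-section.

x̄ = 95.00 cm, ȳ = 64.83 cm

bottom flange: A = 190 × 22 = 4180.00, centroid at (95.00, 11.00).
web: A = 16 × 130 = 2080.00, centroid at (95.00, 87.00).
top flange: A = 160 × 12 = 1920.00, centroid at (95.00, 158.00).
ΣA = 8180.00 cm²
ΣAx̄ = (4180.00)(95.00) + (2080.00)(95.00) + (1920.00)(95.00) = 777100.00 cm³
ΣAȳ = (4180.00)(11.00) + (2080.00)(87.00) + (1920.00)(158.00) = 530300.00 cm³
x̄ = 777100.00 / 8180.00 = 95.00 cm
ȳ = 530300.00 / 8180.00 = 64.83 cm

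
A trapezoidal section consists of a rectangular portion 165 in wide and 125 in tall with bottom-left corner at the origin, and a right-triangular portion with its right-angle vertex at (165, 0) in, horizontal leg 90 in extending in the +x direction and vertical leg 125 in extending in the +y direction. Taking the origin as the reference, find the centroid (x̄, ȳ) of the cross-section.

rectangular portion: A = 165 × 125 = 20625.00, centroid at (82.50, 62.50).
triangular portion: A = ½·90·125 = 5625.00, centroid at (195.00, 41.67).
ΣA = 26250.00 in²
ΣAx̄ = (20625.00)(82.50) + (5625.00)(195.00) = 2798437.50 in³
ΣAȳ = (20625.00)(62.50) + (5625.00)(41.67) = 1523437.50 in³
x̄ = 2798437.50 / 26250.00 = 106.61 in
ȳ = 1523437.50 / 26250.00 = 58.04 in

x̄ = 106.61 in, ȳ = 58.04 in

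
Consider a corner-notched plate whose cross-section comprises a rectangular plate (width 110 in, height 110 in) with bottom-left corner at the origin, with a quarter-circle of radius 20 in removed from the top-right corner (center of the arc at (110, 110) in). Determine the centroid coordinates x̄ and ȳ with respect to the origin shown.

x̄ = 53.76 in, ȳ = 53.76 in

plate: A = 110 × 110 = 12100.00, centroid at (55.00, 55.00).
removed quarter-circle: A = −¼π·20² = -314.16, centroid at (101.51, 101.51).
ΣA = 11785.84 in², ΣAx̄ = 633609.15 in³, ΣAȳ = 633609.15 in³.
x̄ = 633609.15/11785.84 = 53.76 in; ȳ = 633609.15/11785.84 = 53.76 in.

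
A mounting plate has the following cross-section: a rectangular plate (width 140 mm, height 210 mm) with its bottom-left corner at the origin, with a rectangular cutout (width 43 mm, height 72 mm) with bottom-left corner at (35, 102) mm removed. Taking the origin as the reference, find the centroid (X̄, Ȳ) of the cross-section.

Part | A | x̄ᵢ | ȳᵢ | A·x̄ᵢ | A·ȳᵢ
plate | 29400.00 | 70.00 | 105.00 | 2058000.00 | 3087000.00
hole | -3096.00 | 56.50 | 138.00 | -174924.00 | -427248.00
Σ | 26304.00 |  |  | 1883076.00 | 2659752.00
X̄ = 1883076.00 / 26304.00 = 71.59 mm
Ȳ = 2659752.00 / 26304.00 = 101.12 mm

X̄ = 71.59 mm, Ȳ = 101.12 mm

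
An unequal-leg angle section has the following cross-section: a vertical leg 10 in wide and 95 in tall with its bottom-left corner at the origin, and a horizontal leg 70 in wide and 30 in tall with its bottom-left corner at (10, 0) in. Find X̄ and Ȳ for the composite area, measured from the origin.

X̄ = 32.54 in, Ȳ = 25.12 in

Part | A | x̄ᵢ | ȳᵢ | A·x̄ᵢ | A·ȳᵢ
vertical leg | 950.00 | 5.00 | 47.50 | 4750.00 | 45125.00
horizontal leg | 2100.00 | 45.00 | 15.00 | 94500.00 | 31500.00
Σ | 3050.00 |  |  | 99250.00 | 76625.00
X̄ = 99250.00 / 3050.00 = 32.54 in
Ȳ = 76625.00 / 3050.00 = 25.12 in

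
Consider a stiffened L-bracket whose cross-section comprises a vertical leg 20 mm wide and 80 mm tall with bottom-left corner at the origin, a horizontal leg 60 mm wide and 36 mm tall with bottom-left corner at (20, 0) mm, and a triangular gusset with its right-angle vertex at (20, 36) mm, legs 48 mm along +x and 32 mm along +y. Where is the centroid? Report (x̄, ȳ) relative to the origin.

vertical leg: A = 20 × 80 = 1600.00, centroid at (10.00, 40.00).
horizontal leg: A = 60 × 36 = 2160.00, centroid at (50.00, 18.00).
gusset: A = ½·48·32 = 768.00, centroid at (36.00, 46.67).
ΣA = 4528.00 mm²
ΣAx̄ = (1600.00)(10.00) + (2160.00)(50.00) + (768.00)(36.00) = 151648.00 mm³
ΣAȳ = (1600.00)(40.00) + (2160.00)(18.00) + (768.00)(46.67) = 138720.00 mm³
x̄ = 151648.00 / 4528.00 = 33.49 mm
ȳ = 138720.00 / 4528.00 = 30.64 mm

x̄ = 33.49 mm, ȳ = 30.64 mm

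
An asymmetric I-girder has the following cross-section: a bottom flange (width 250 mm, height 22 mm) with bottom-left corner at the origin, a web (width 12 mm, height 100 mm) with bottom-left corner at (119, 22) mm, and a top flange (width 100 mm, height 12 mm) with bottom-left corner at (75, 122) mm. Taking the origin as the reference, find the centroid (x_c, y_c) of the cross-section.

bottom flange: A = 250 × 22 = 5500.00, centroid at (125.00, 11.00).
web: A = 12 × 100 = 1200.00, centroid at (125.00, 72.00).
top flange: A = 100 × 12 = 1200.00, centroid at (125.00, 128.00).
ΣA = 7900.00 mm²
ΣAx_c = (5500.00)(125.00) + (1200.00)(125.00) + (1200.00)(125.00) = 987500.00 mm³
ΣAy_c = (5500.00)(11.00) + (1200.00)(72.00) + (1200.00)(128.00) = 300500.00 mm³
x_c = 987500.00 / 7900.00 = 125.00 mm
y_c = 300500.00 / 7900.00 = 38.04 mm

x_c = 125.00 mm, y_c = 38.04 mm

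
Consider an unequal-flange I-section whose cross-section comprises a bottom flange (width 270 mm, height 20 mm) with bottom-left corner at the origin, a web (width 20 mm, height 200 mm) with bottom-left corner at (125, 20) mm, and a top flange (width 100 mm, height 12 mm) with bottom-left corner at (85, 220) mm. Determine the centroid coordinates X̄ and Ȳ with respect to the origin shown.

Part | A | x̄ᵢ | ȳᵢ | A·x̄ᵢ | A·ȳᵢ
bottom flange | 5400.00 | 135.00 | 10.00 | 729000.00 | 54000.00
web | 4000.00 | 135.00 | 120.00 | 540000.00 | 480000.00
top flange | 1200.00 | 135.00 | 226.00 | 162000.00 | 271200.00
Σ | 10600.00 |  |  | 1431000.00 | 805200.00
X̄ = 1431000.00 / 10600.00 = 135.00 mm
Ȳ = 805200.00 / 10600.00 = 75.96 mm

X̄ = 135.00 mm, Ȳ = 75.96 mm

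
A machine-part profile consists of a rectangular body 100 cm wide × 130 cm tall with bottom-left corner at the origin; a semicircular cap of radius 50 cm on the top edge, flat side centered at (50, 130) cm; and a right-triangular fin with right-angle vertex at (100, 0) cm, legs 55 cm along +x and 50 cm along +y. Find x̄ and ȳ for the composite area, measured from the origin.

rectangular body: A = 100 × 130 = 13000.00, centroid at (50.00, 65.00).
semicircular top: A = ½π·50² = 3926.99, centroid at (50.00, 151.22).
triangular fin: A = ½·55·50 = 1375.00, centroid at (118.33, 16.67).
ΣA = 18301.99 cm²
ΣAx̄ = (13000.00)(50.00) + (3926.99)(50.00) + (1375.00)(118.33) = 1009057.87 cm³
ΣAȳ = (13000.00)(65.00) + (3926.99)(151.22) + (1375.00)(16.67) = 1461758.81 cm³
x̄ = 1009057.87 / 18301.99 = 55.13 cm
ȳ = 1461758.81 / 18301.99 = 79.87 cm

x̄ = 55.13 cm, ȳ = 79.87 cm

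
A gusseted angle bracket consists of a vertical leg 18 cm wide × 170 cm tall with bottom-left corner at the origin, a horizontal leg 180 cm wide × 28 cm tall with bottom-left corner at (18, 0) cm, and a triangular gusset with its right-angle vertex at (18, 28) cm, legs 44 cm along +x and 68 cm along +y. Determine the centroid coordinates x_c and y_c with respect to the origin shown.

x_c = 64.69 cm, y_c = 42.36 cm

vertical leg: A = 18 × 170 = 3060.00, centroid at (9.00, 85.00).
horizontal leg: A = 180 × 28 = 5040.00, centroid at (108.00, 14.00).
gusset: A = ½·44·68 = 1496.00, centroid at (32.67, 50.67).
ΣA = 9596.00 cm²
ΣAx_c = (3060.00)(9.00) + (5040.00)(108.00) + (1496.00)(32.67) = 620729.33 cm³
ΣAy_c = (3060.00)(85.00) + (5040.00)(14.00) + (1496.00)(50.67) = 406457.33 cm³
x_c = 620729.33 / 9596.00 = 64.69 cm
y_c = 406457.33 / 9596.00 = 42.36 cm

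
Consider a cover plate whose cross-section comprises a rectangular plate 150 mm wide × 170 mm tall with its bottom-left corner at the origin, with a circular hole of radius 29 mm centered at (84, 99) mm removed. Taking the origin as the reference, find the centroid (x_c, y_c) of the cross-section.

x_c = 73.96 mm, y_c = 83.38 mm

plate: A = 150 × 170 = 25500.00, centroid at (75.00, 85.00).
hole: A = −π·29² = -2642.08, centroid at (84.00, 99.00).
ΣA = 22857.92 mm²
ΣAx_c = (25500.00)(75.00) + (-2642.08)(84.00) = 1690565.33 mm³
ΣAy_c = (25500.00)(85.00) + (-2642.08)(99.00) = 1905934.14 mm³
x_c = 1690565.33 / 22857.92 = 73.96 mm
y_c = 1905934.14 / 22857.92 = 83.38 mm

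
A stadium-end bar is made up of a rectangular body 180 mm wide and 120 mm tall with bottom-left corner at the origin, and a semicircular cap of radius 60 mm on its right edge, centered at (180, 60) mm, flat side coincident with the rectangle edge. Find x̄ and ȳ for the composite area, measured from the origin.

x̄ = 113.96 mm, ȳ = 60.00 mm

rectangular body: A = 180 × 120 = 21600.00, centroid at (90.00, 60.00).
semicircular end: A = ½π·60² = 5654.87, centroid at (205.46, 60.00).
ΣA = 27254.87 mm², ΣAx̄ = 3105876.02 mm³, ΣAȳ = 1635292.01 mm³.
x̄ = 3105876.02/27254.87 = 113.96 mm; ȳ = 1635292.01/27254.87 = 60.00 mm.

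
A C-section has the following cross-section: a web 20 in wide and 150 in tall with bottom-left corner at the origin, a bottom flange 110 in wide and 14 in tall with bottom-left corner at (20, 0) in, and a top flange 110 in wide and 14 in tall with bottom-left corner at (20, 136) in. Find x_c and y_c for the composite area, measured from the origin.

x_c = 42.93 in, y_c = 75.00 in

Part | A | x̄ᵢ | ȳᵢ | A·x̄ᵢ | A·ȳᵢ
web | 3000.00 | 10.00 | 75.00 | 30000.00 | 225000.00
bottom flange | 1540.00 | 75.00 | 7.00 | 115500.00 | 10780.00
top flange | 1540.00 | 75.00 | 143.00 | 115500.00 | 220220.00
Σ | 6080.00 |  |  | 261000.00 | 456000.00
x_c = 261000.00 / 6080.00 = 42.93 in
y_c = 456000.00 / 6080.00 = 75.00 in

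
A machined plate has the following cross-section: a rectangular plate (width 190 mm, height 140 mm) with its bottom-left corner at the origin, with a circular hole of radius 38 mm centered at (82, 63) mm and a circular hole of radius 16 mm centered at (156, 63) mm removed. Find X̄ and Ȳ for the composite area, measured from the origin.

X̄ = 95.47 mm, Ȳ = 71.76 mm

plate: A = 190 × 140 = 26600.00, centroid at (95.00, 70.00).
hole 1: A = −π·38² = -4536.46, centroid at (82.00, 63.00).
hole 2: A = −π·16² = -804.25, centroid at (156.00, 63.00).
ΣA = 21259.29 mm², ΣAX̄ = 2029547.65 mm³, ΣAȲ = 1525535.43 mm³.
X̄ = 2029547.65/21259.29 = 95.47 mm; Ȳ = 1525535.43/21259.29 = 71.76 mm.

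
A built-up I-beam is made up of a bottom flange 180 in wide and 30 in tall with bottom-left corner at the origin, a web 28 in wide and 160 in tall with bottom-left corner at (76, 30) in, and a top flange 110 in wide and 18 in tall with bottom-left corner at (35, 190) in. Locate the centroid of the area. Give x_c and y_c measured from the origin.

bottom flange: A = 180 × 30 = 5400.00, centroid at (90.00, 15.00).
web: A = 28 × 160 = 4480.00, centroid at (90.00, 110.00).
top flange: A = 110 × 18 = 1980.00, centroid at (90.00, 199.00).
ΣA = 11860.00 in²
ΣAx_c = (5400.00)(90.00) + (4480.00)(90.00) + (1980.00)(90.00) = 1067400.00 in³
ΣAy_c = (5400.00)(15.00) + (4480.00)(110.00) + (1980.00)(199.00) = 967820.00 in³
x_c = 1067400.00 / 11860.00 = 90.00 in
y_c = 967820.00 / 11860.00 = 81.60 in

x_c = 90.00 in, y_c = 81.60 in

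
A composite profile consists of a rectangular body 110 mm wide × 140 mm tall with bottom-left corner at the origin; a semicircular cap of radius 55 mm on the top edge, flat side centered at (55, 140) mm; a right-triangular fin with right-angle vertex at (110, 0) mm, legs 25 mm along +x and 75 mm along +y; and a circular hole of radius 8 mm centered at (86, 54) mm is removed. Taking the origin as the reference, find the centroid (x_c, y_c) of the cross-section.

x_c = 57.54 mm, y_c = 89.37 mm

rectangular body: A = 110 × 140 = 15400.00, centroid at (55.00, 70.00).
semicircular top: A = ½π·55² = 4751.66, centroid at (55.00, 163.34).
triangular fin: A = ½·25·75 = 937.50, centroid at (118.33, 25.00).
hole: A = −π·8² = -201.06, centroid at (86.00, 54.00).
ΣA = 20888.10 mm²
ΣAx_c = (15400.00)(55.00) + (4751.66)(55.00) + (937.50)(118.33) + (-201.06)(86.00) = 1201987.41 mm³
ΣAy_c = (15400.00)(70.00) + (4751.66)(163.34) + (937.50)(25.00) + (-201.06)(54.00) = 1866729.07 mm³
x_c = 1201987.41 / 20888.10 = 57.54 mm
y_c = 1866729.07 / 20888.10 = 89.37 mm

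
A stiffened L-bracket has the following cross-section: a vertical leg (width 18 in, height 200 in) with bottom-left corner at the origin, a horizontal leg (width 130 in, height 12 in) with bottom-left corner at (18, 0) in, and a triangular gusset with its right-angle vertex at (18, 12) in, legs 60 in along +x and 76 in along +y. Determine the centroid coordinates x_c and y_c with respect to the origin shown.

vertical leg: A = 18 × 200 = 3600.00, centroid at (9.00, 100.00).
horizontal leg: A = 130 × 12 = 1560.00, centroid at (83.00, 6.00).
gusset: A = ½·60·76 = 2280.00, centroid at (38.00, 37.33).
ΣA = 7440.00 in², ΣAx_c = 248520.00 in³, ΣAy_c = 454480.00 in³.
x_c = 248520.00/7440.00 = 33.40 in; y_c = 454480.00/7440.00 = 61.09 in.

x_c = 33.40 in, y_c = 61.09 in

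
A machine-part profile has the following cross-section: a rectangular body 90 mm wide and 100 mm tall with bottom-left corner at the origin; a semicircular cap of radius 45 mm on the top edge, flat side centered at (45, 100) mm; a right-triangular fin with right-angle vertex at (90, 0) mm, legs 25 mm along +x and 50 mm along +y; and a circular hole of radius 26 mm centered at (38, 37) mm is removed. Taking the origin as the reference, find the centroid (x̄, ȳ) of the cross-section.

x̄ = 49.51 mm, ȳ = 71.21 mm

rectangular body: A = 90 × 100 = 9000.00, centroid at (45.00, 50.00).
semicircular top: A = ½π·45² = 3180.86, centroid at (45.00, 119.10).
triangular fin: A = ½·25·50 = 625.00, centroid at (98.33, 16.67).
hole: A = −π·26² = -2123.72, centroid at (38.00, 37.00).
ΣA = 10682.15 mm², ΣAx̄ = 528895.92 mm³, ΣAȳ = 760675.41 mm³.
x̄ = 528895.92/10682.15 = 49.51 mm; ȳ = 760675.41/10682.15 = 71.21 mm.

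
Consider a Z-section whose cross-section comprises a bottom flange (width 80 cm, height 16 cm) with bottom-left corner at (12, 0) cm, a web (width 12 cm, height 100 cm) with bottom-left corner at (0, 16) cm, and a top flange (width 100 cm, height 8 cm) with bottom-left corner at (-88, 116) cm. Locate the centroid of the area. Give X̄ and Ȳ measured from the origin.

X̄ = 13.22 cm, Ȳ = 56.54 cm

bottom flange: A = 80 × 16 = 1280.00, centroid at (52.00, 8.00).
web: A = 12 × 100 = 1200.00, centroid at (6.00, 66.00).
top flange: A = 100 × 8 = 800.00, centroid at (-38.00, 120.00).
ΣA = 3280.00 cm², ΣAX̄ = 43360.00 cm³, ΣAȲ = 185440.00 cm³.
X̄ = 43360.00/3280.00 = 13.22 cm; Ȳ = 185440.00/3280.00 = 56.54 cm.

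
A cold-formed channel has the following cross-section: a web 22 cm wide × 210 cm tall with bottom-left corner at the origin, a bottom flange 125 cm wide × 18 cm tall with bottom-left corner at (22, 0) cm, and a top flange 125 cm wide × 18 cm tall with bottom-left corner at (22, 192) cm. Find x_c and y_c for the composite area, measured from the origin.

Part | A | x̄ᵢ | ȳᵢ | A·x̄ᵢ | A·ȳᵢ
web | 4620.00 | 11.00 | 105.00 | 50820.00 | 485100.00
bottom flange | 2250.00 | 84.50 | 9.00 | 190125.00 | 20250.00
top flange | 2250.00 | 84.50 | 201.00 | 190125.00 | 452250.00
Σ | 9120.00 |  |  | 431070.00 | 957600.00
x_c = 431070.00 / 9120.00 = 47.27 cm
y_c = 957600.00 / 9120.00 = 105.00 cm

x_c = 47.27 cm, y_c = 105.00 cm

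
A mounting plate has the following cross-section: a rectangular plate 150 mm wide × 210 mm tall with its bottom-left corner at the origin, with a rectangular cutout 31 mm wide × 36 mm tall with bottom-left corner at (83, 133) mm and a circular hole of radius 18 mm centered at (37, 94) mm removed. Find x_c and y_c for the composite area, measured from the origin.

x_c = 75.42 mm, y_c = 103.63 mm

plate: A = 150 × 210 = 31500.00, centroid at (75.00, 105.00).
hole 1: A = −(31 × 36) = -1116.00, centroid at (98.50, 151.00).
hole 2: A = −π·18² = -1017.88, centroid at (37.00, 94.00).
ΣA = 29366.12 mm²
ΣAx_c = (31500.00)(75.00) + (-1116.00)(98.50) + (-1017.88)(37.00) = 2214912.59 mm³
ΣAy_c = (31500.00)(105.00) + (-1116.00)(151.00) + (-1017.88)(94.00) = 3043303.65 mm³
x_c = 2214912.59 / 29366.12 = 75.42 mm
y_c = 3043303.65 / 29366.12 = 103.63 mm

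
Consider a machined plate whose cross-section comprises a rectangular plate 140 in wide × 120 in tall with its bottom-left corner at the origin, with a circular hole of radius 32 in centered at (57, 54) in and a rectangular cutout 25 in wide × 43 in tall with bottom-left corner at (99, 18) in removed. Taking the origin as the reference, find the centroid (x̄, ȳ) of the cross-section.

x̄ = 69.78 in, ȳ = 63.31 in

plate: A = 140 × 120 = 16800.00, centroid at (70.00, 60.00).
hole 1: A = −π·32² = -3216.99, centroid at (57.00, 54.00).
hole 2: A = −(25 × 43) = -1075.00, centroid at (111.50, 39.50).
ΣA = 12508.01 in², ΣAx̄ = 872769.02 in³, ΣAȳ = 791819.99 in³.
x̄ = 872769.02/12508.01 = 69.78 in; ȳ = 791819.99/12508.01 = 63.31 in.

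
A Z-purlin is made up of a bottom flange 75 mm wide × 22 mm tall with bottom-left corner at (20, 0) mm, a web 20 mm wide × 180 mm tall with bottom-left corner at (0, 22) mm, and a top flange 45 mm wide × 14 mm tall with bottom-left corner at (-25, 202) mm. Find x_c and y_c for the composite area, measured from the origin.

x_c = 21.99 mm, y_c = 94.05 mm

Part | A | x̄ᵢ | ȳᵢ | A·x̄ᵢ | A·ȳᵢ
bottom flange | 1650.00 | 57.50 | 11.00 | 94875.00 | 18150.00
web | 3600.00 | 10.00 | 112.00 | 36000.00 | 403200.00
top flange | 630.00 | -2.50 | 209.00 | -1575.00 | 131670.00
Σ | 5880.00 |  |  | 129300.00 | 553020.00
x_c = 129300.00 / 5880.00 = 21.99 mm
y_c = 553020.00 / 5880.00 = 94.05 mm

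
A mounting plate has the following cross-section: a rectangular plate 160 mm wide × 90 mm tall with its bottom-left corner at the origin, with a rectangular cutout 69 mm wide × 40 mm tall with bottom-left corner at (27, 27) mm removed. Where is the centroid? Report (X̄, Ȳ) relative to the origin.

X̄ = 84.39 mm, Ȳ = 44.53 mm

plate: A = 160 × 90 = 14400.00, centroid at (80.00, 45.00).
hole: A = −(69 × 40) = -2760.00, centroid at (61.50, 47.00).
ΣA = 11640.00 mm², ΣAX̄ = 982260.00 mm³, ΣAȲ = 518280.00 mm³.
X̄ = 982260.00/11640.00 = 84.39 mm; Ȳ = 518280.00/11640.00 = 44.53 mm.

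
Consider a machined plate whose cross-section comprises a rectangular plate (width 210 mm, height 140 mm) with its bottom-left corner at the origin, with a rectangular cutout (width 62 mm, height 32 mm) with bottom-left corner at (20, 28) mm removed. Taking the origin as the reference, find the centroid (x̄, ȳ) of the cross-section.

x̄ = 108.91 mm, ȳ = 71.88 mm

plate: A = 210 × 140 = 29400.00, centroid at (105.00, 70.00).
hole: A = −(62 × 32) = -1984.00, centroid at (51.00, 44.00).
ΣA = 27416.00 mm²
ΣAx̄ = (29400.00)(105.00) + (-1984.00)(51.00) = 2985816.00 mm³
ΣAȳ = (29400.00)(70.00) + (-1984.00)(44.00) = 1970704.00 mm³
x̄ = 2985816.00 / 27416.00 = 108.91 mm
ȳ = 1970704.00 / 27416.00 = 71.88 mm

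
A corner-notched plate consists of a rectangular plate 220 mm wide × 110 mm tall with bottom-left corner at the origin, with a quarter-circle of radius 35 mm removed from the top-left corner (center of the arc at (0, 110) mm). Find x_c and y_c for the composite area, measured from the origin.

x_c = 113.94 mm, y_c = 53.34 mm

plate: A = 220 × 110 = 24200.00, centroid at (110.00, 55.00).
removed quarter-circle: A = −¼π·35² = -962.11, centroid at (14.85, 95.15).
ΣA = 23237.89 mm², ΣAx_c = 2647708.33 mm³, ΣAy_c = 1239459.26 mm³.
x_c = 2647708.33/23237.89 = 113.94 mm; y_c = 1239459.26/23237.89 = 53.34 mm.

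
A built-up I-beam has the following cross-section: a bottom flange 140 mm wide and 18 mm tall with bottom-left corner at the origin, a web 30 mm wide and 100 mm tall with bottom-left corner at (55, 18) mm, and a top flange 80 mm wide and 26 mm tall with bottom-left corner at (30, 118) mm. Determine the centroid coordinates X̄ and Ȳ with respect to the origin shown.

X̄ = 70.00 mm, Ȳ = 65.68 mm

bottom flange: A = 140 × 18 = 2520.00, centroid at (70.00, 9.00).
web: A = 30 × 100 = 3000.00, centroid at (70.00, 68.00).
top flange: A = 80 × 26 = 2080.00, centroid at (70.00, 131.00).
ΣA = 7600.00 mm², ΣAX̄ = 532000.00 mm³, ΣAȲ = 499160.00 mm³.
X̄ = 532000.00/7600.00 = 70.00 mm; Ȳ = 499160.00/7600.00 = 65.68 mm.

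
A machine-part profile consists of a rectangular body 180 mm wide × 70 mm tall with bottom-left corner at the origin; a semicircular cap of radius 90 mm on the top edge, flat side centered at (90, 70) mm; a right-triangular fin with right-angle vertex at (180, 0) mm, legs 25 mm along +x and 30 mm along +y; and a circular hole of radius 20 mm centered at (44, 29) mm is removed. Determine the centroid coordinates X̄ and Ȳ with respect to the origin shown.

rectangular body: A = 180 × 70 = 12600.00, centroid at (90.00, 35.00).
semicircular top: A = ½π·90² = 12723.45, centroid at (90.00, 108.20).
triangular fin: A = ½·25·30 = 375.00, centroid at (188.33, 10.00).
hole: A = −π·20² = -1256.64, centroid at (44.00, 29.00).
ΣA = 24441.81 mm²
ΣAX̄ = (12600.00)(90.00) + (12723.45)(90.00) + (375.00)(188.33) + (-1256.64)(44.00) = 2294443.49 mm³
ΣAȲ = (12600.00)(35.00) + (12723.45)(108.20) + (375.00)(10.00) + (-1256.64)(29.00) = 1784949.04 mm³
X̄ = 2294443.49 / 24441.81 = 93.87 mm
Ȳ = 1784949.04 / 24441.81 = 73.03 mm

X̄ = 93.87 mm, Ȳ = 73.03 mm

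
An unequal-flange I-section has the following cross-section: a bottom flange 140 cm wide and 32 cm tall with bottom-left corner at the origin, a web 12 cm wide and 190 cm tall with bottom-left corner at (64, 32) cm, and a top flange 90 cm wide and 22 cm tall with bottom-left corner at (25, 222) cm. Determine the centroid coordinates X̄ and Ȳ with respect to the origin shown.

X̄ = 70.00 cm, Ȳ = 94.12 cm

Part | A | x̄ᵢ | ȳᵢ | A·x̄ᵢ | A·ȳᵢ
bottom flange | 4480.00 | 70.00 | 16.00 | 313600.00 | 71680.00
web | 2280.00 | 70.00 | 127.00 | 159600.00 | 289560.00
top flange | 1980.00 | 70.00 | 233.00 | 138600.00 | 461340.00
Σ | 8740.00 |  |  | 611800.00 | 822580.00
X̄ = 611800.00 / 8740.00 = 70.00 cm
Ȳ = 822580.00 / 8740.00 = 94.12 cm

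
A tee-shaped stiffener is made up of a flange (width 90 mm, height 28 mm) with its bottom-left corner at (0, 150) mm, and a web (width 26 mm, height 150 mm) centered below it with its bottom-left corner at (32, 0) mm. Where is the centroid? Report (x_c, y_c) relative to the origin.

web: A = 26 × 150 = 3900.00, centroid at (45.00, 75.00).
flange: A = 90 × 28 = 2520.00, centroid at (45.00, 164.00).
ΣA = 6420.00 mm², ΣAx_c = 288900.00 mm³, ΣAy_c = 705780.00 mm³.
x_c = 288900.00/6420.00 = 45.00 mm; y_c = 705780.00/6420.00 = 109.93 mm.

x_c = 45.00 mm, y_c = 109.93 mm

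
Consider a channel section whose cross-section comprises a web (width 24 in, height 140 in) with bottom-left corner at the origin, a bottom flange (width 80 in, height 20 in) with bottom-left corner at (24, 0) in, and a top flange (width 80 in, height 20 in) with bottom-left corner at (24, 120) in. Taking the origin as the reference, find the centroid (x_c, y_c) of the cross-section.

Part | A | x̄ᵢ | ȳᵢ | A·x̄ᵢ | A·ȳᵢ
web | 3360.00 | 12.00 | 70.00 | 40320.00 | 235200.00
bottom flange | 1600.00 | 64.00 | 10.00 | 102400.00 | 16000.00
top flange | 1600.00 | 64.00 | 130.00 | 102400.00 | 208000.00
Σ | 6560.00 |  |  | 245120.00 | 459200.00
x_c = 245120.00 / 6560.00 = 37.37 in
y_c = 459200.00 / 6560.00 = 70.00 in

x_c = 37.37 in, y_c = 70.00 in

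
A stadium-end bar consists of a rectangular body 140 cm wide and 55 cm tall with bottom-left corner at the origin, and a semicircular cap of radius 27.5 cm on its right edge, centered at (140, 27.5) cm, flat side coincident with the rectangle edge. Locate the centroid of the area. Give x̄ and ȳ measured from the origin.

x̄ = 80.92 cm, ȳ = 27.50 cm

Part | A | x̄ᵢ | ȳᵢ | A·x̄ᵢ | A·ȳᵢ
rectangular body | 7700.00 | 70.00 | 27.50 | 539000.00 | 211750.00
semicircular end | 1187.91 | 151.67 | 27.50 | 180172.64 | 32667.65
Σ | 8887.91 |  |  | 719172.64 | 244417.65
x̄ = 719172.64 / 8887.91 = 80.92 cm
ȳ = 244417.65 / 8887.91 = 27.50 cm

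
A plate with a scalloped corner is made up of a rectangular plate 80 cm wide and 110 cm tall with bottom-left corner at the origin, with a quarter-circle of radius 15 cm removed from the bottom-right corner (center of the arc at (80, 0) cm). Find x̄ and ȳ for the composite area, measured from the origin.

x̄ = 39.31 cm, ȳ = 56.00 cm

plate: A = 80 × 110 = 8800.00, centroid at (40.00, 55.00).
removed quarter-circle: A = −¼π·15² = -176.71, centroid at (73.63, 6.37).
ΣA = 8623.29 cm², ΣAx̄ = 338987.83 cm³, ΣAȳ = 482875.00 cm³.
x̄ = 338987.83/8623.29 = 39.31 cm; ȳ = 482875.00/8623.29 = 56.00 cm.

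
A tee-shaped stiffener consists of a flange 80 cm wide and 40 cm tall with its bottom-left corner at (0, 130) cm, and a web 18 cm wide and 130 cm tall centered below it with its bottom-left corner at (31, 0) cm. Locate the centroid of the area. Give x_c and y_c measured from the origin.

x_c = 40.00 cm, y_c = 114.10 cm

Part | A | x̄ᵢ | ȳᵢ | A·x̄ᵢ | A·ȳᵢ
web | 2340.00 | 40.00 | 65.00 | 93600.00 | 152100.00
flange | 3200.00 | 40.00 | 150.00 | 128000.00 | 480000.00
Σ | 5540.00 |  |  | 221600.00 | 632100.00
x_c = 221600.00 / 5540.00 = 40.00 cm
y_c = 632100.00 / 5540.00 = 114.10 cm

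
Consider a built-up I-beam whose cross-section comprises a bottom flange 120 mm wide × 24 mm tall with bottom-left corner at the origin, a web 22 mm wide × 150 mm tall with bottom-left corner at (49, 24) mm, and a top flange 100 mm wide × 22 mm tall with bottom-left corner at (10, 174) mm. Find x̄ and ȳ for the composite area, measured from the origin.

Part | A | x̄ᵢ | ȳᵢ | A·x̄ᵢ | A·ȳᵢ
bottom flange | 2880.00 | 60.00 | 12.00 | 172800.00 | 34560.00
web | 3300.00 | 60.00 | 99.00 | 198000.00 | 326700.00
top flange | 2200.00 | 60.00 | 185.00 | 132000.00 | 407000.00
Σ | 8380.00 |  |  | 502800.00 | 768260.00
x̄ = 502800.00 / 8380.00 = 60.00 mm
ȳ = 768260.00 / 8380.00 = 91.68 mm

x̄ = 60.00 mm, ȳ = 91.68 mm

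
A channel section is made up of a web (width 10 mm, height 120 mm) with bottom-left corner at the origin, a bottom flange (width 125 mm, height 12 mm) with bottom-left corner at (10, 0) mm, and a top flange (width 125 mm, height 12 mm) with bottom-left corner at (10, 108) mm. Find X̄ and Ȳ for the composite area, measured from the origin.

Part | A | x̄ᵢ | ȳᵢ | A·x̄ᵢ | A·ȳᵢ
web | 1200.00 | 5.00 | 60.00 | 6000.00 | 72000.00
bottom flange | 1500.00 | 72.50 | 6.00 | 108750.00 | 9000.00
top flange | 1500.00 | 72.50 | 114.00 | 108750.00 | 171000.00
Σ | 4200.00 |  |  | 223500.00 | 252000.00
X̄ = 223500.00 / 4200.00 = 53.21 mm
Ȳ = 252000.00 / 4200.00 = 60.00 mm

X̄ = 53.21 mm, Ȳ = 60.00 mm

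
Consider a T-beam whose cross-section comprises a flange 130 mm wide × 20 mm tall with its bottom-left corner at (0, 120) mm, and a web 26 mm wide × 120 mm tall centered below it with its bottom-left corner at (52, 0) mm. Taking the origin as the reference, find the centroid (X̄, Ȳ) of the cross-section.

X̄ = 65.00 mm, Ȳ = 91.82 mm

Part | A | x̄ᵢ | ȳᵢ | A·x̄ᵢ | A·ȳᵢ
web | 3120.00 | 65.00 | 60.00 | 202800.00 | 187200.00
flange | 2600.00 | 65.00 | 130.00 | 169000.00 | 338000.00
Σ | 5720.00 |  |  | 371800.00 | 525200.00
X̄ = 371800.00 / 5720.00 = 65.00 mm
Ȳ = 525200.00 / 5720.00 = 91.82 mm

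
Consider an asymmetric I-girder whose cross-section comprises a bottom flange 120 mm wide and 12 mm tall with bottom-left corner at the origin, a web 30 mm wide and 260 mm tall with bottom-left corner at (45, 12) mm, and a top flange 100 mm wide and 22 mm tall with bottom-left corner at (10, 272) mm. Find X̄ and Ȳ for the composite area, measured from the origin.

bottom flange: A = 120 × 12 = 1440.00, centroid at (60.00, 6.00).
web: A = 30 × 260 = 7800.00, centroid at (60.00, 142.00).
top flange: A = 100 × 22 = 2200.00, centroid at (60.00, 283.00).
ΣA = 11440.00 mm², ΣAX̄ = 686400.00 mm³, ΣAȲ = 1738840.00 mm³.
X̄ = 686400.00/11440.00 = 60.00 mm; Ȳ = 1738840.00/11440.00 = 152.00 mm.

X̄ = 60.00 mm, Ȳ = 152.00 mm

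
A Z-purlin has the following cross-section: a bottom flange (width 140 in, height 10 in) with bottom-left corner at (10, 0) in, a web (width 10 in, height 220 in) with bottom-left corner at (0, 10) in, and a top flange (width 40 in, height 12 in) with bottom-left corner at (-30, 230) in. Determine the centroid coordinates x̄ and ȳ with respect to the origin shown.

Part | A | x̄ᵢ | ȳᵢ | A·x̄ᵢ | A·ȳᵢ
bottom flange | 1400.00 | 80.00 | 5.00 | 112000.00 | 7000.00
web | 2200.00 | 5.00 | 120.00 | 11000.00 | 264000.00
top flange | 480.00 | -10.00 | 236.00 | -4800.00 | 113280.00
Σ | 4080.00 |  |  | 118200.00 | 384280.00
x̄ = 118200.00 / 4080.00 = 28.97 in
ȳ = 384280.00 / 4080.00 = 94.19 in

x̄ = 28.97 in, ȳ = 94.19 in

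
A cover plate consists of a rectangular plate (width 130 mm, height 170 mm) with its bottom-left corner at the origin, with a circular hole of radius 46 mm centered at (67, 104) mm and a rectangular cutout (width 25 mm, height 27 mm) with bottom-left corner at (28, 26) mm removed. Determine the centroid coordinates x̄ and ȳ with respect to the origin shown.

Part | A | x̄ᵢ | ȳᵢ | A·x̄ᵢ | A·ȳᵢ
plate | 22100.00 | 65.00 | 85.00 | 1436500.00 | 1878500.00
hole 1 | -6647.61 | 67.00 | 104.00 | -445389.87 | -691351.45
hole 2 | -675.00 | 40.50 | 39.50 | -27337.50 | -26662.50
Σ | 14777.39 |  |  | 963772.63 | 1160486.05
x̄ = 963772.63 / 14777.39 = 65.22 mm
ȳ = 1160486.05 / 14777.39 = 78.53 mm

x̄ = 65.22 mm, ȳ = 78.53 mm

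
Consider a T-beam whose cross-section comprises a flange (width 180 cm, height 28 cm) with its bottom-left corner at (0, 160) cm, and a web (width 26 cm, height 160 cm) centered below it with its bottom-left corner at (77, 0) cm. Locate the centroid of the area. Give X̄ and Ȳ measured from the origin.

web: A = 26 × 160 = 4160.00, centroid at (90.00, 80.00).
flange: A = 180 × 28 = 5040.00, centroid at (90.00, 174.00).
ΣA = 9200.00 cm²
ΣAX̄ = (4160.00)(90.00) + (5040.00)(90.00) = 828000.00 cm³
ΣAȲ = (4160.00)(80.00) + (5040.00)(174.00) = 1209760.00 cm³
X̄ = 828000.00 / 9200.00 = 90.00 cm
Ȳ = 1209760.00 / 9200.00 = 131.50 cm

X̄ = 90.00 cm, Ȳ = 131.50 cm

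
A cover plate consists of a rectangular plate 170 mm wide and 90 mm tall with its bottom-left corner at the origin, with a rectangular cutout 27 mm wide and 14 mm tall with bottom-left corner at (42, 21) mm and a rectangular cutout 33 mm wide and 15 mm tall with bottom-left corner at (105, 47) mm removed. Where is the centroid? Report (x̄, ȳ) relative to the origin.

x̄ = 84.52 mm, ȳ = 45.12 mm

plate: A = 170 × 90 = 15300.00, centroid at (85.00, 45.00).
hole 1: A = −(27 × 14) = -378.00, centroid at (55.50, 28.00).
hole 2: A = −(33 × 15) = -495.00, centroid at (121.50, 54.50).
ΣA = 14427.00 mm²
ΣAx̄ = (15300.00)(85.00) + (-378.00)(55.50) + (-495.00)(121.50) = 1219378.50 mm³
ΣAȳ = (15300.00)(45.00) + (-378.00)(28.00) + (-495.00)(54.50) = 650938.50 mm³
x̄ = 1219378.50 / 14427.00 = 84.52 mm
ȳ = 650938.50 / 14427.00 = 45.12 mm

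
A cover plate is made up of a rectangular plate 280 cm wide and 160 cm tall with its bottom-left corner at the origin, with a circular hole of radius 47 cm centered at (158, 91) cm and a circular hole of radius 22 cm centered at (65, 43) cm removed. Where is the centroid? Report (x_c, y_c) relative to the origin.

plate: A = 280 × 160 = 44800.00, centroid at (140.00, 80.00).
hole 1: A = −π·47² = -6939.78, centroid at (158.00, 91.00).
hole 2: A = −π·22² = -1520.53, centroid at (65.00, 43.00).
ΣA = 36339.69 cm²
ΣAx_c = (44800.00)(140.00) + (-6939.78)(158.00) + (-1520.53)(65.00) = 5076680.54 cm³
ΣAy_c = (44800.00)(80.00) + (-6939.78)(91.00) + (-1520.53)(43.00) = 2887097.36 cm³
x_c = 5076680.54 / 36339.69 = 139.70 cm
y_c = 2887097.36 / 36339.69 = 79.45 cm

x_c = 139.70 cm, y_c = 79.45 cm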